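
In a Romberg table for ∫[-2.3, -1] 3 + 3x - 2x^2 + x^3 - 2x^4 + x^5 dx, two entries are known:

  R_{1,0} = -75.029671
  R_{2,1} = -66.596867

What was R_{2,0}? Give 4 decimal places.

From R_{2,1} = (4·R_{2,0} − R_{1,0})/3, solve for R_{2,0}:
4·R_{2,0} = 3·(-66.596867) + (-75.029671) = -274.820272
R_{2,0} = -68.705068

-68.7051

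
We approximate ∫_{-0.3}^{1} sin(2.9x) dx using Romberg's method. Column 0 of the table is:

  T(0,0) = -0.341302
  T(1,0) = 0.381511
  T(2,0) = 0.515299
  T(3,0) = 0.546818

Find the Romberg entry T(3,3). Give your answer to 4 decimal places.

0.5572

T(1,1) = (4·0.381511 − (-0.341302)) / 3 = 0.622449
T(2,1) = 0.515299 + (0.515299 − 0.381511)/3 = 0.559895
T(3,1) = 0.546818 + (0.546818 − 0.515299)/3 = 0.557324
T(2,2) = 0.559895 + (0.559895 − 0.622449)/15 = 0.555725
T(3,2) = 0.557324 + (0.557324 − 0.559895)/15 = 0.557153
T(3,3) = 0.557153 + (0.557153 − 0.555725)/63 = 0.557176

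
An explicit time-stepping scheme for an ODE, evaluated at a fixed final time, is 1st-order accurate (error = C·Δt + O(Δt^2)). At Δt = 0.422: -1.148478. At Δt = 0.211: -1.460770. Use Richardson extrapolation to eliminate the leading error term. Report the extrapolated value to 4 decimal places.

The leading error scales as Δt; refining by a factor of 2 reduces it by 2^1 = 2.
Extrapolated value = (2·A(Δt/2) − A(Δt)) / (2 − 1)
= (2·(-1.460770) − (-1.148478)) / 1
= -1.773062 / 1 = -1.773062

-1.7731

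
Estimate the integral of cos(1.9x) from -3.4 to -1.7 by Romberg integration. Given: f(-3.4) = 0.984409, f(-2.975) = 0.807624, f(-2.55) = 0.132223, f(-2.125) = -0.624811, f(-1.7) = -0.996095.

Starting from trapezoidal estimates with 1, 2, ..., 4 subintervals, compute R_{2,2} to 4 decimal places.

R_{0,0} (trapezoid, 1 panel, h=1.7000): -0.009933
R_{1,0} (trapezoid, 2 panels, h=0.8500): 0.107423
R_{2,0} (trapezoid, 4 panels, h=0.4250): 0.131407
R_{1,1} = 0.107423 + (0.107423 − (-0.009933))/3 = 0.146542
R_{2,1} = 0.131407 + (0.131407 − 0.107423)/3 = 0.139402
R_{2,2} = 0.139402 + (0.139402 − 0.146542)/15 = 0.138926

0.1389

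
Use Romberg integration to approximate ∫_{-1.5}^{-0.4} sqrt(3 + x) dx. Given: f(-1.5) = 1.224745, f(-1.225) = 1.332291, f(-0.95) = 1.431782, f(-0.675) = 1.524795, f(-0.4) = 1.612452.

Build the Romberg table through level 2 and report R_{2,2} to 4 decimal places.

1.5702

R_{0,0} (trapezoid, 1 panel, h=1.1000): 1.560458
R_{1,0} (trapezoid, 2 panels, h=0.5500): 1.567709
R_{2,0} (trapezoid, 4 panels, h=0.2750): 1.569553
R_{1,1} = 1.567709 + (1.567709 − 1.560458)/3 = 1.570126
R_{2,1} = 1.569553 + (1.569553 − 1.567709)/3 = 1.570168
R_{2,2} = 1.570168 + (1.570168 − 1.570126)/15 = 1.570171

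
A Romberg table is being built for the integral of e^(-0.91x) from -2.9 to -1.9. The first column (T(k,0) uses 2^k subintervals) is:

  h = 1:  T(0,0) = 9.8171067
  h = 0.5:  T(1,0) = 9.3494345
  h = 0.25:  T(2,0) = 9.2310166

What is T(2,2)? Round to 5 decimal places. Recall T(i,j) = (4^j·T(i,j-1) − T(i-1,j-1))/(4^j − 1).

9.19141

Richardson extrapolation on the trapezoidal column (denominator 4−1=3):
T(1,1) = (4·9.3494345 − 9.8171067) / 3 = 9.1935438
T(2,1) = 9.2310166 + (9.2310166 − 9.3494345)/3 = 9.1915440
T(2,2) = 9.1915440 + (9.1915440 − 9.1935438)/15 = 9.1914107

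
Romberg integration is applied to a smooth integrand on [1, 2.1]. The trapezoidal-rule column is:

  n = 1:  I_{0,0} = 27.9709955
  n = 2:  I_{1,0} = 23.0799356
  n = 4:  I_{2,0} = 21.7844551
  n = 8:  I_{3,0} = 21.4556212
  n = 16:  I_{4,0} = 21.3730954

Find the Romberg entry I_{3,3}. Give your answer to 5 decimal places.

Richardson extrapolation on the trapezoidal column (denominator 4−1=3):
I_{1,1} = 23.0799356 + (23.0799356 − 27.9709955)/3 = 21.4495823
I_{2,1} = (4·21.7844551 − 23.0799356) / 3 = 21.3526283
I_{3,1} = 21.4556212 + (21.4556212 − 21.7844551)/3 = 21.3460099
I_{2,2} = (16·21.3526283 − 21.4495823) / 15 = 21.3461647
I_{3,2} = 21.3460099 + (21.3460099 − 21.3526283)/15 = 21.3455687
I_{3,3} = (64·21.3455687 − 21.3461647) / 63 = 21.3455592

21.34556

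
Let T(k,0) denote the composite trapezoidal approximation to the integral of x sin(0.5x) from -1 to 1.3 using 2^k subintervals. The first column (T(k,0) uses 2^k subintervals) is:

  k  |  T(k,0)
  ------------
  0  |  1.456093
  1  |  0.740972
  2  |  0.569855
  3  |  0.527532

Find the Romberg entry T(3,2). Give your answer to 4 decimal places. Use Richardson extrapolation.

0.5135

Richardson extrapolation on the trapezoidal column (denominator 4−1=3):
T(2,1) = (4·0.569855 − 0.740972) / 3 = 0.512816
T(3,1) = (4·0.527532 − 0.569855) / 3 = 0.513424
T(3,2) = (16·0.513424 − 0.512816) / 15 = 0.513465
(Column j=1 coincides with Simpson's rule on the same nodes.)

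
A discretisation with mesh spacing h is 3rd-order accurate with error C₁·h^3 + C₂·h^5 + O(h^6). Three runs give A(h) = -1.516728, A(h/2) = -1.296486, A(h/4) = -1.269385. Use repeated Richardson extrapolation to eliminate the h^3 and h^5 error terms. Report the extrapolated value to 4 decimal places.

-1.2655

First eliminate the h^3 term (factor 2^3 = 8):
  B₁ = (8·(-1.296486) − (-1.516728))/7 = -1.265023
  B₂ = (8·(-1.269385) − (-1.296486))/7 = -1.265513
Then eliminate the h^5 term (factor 2^5 = 32):
  (32·(-1.265513) − (-1.265023))/31 = -1.265529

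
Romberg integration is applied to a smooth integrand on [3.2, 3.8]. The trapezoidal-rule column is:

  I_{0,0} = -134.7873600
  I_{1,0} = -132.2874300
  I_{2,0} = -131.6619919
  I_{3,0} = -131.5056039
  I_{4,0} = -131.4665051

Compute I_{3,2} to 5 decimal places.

-131.45347

Richardson extrapolation on the trapezoidal column (denominator 4−1=3):
I_{2,1} = (4·(-131.6619919) − (-132.2874300)) / 3 = -131.4535125
I_{3,1} = (4·(-131.5056039) − (-131.6619919)) / 3 = -131.4534746
I_{3,2} = -131.4534746 + (-131.4534746 − (-131.4535125))/15 = -131.4534721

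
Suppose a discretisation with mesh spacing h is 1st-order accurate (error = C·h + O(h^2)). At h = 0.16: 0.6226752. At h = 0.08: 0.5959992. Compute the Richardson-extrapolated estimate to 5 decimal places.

0.56932

Extrapolated value = (2·A(h/2) − A(h)) / (2 − 1)
= (2·0.5959992 − 0.6226752) / 1
= 0.5693232 / 1 = 0.5693232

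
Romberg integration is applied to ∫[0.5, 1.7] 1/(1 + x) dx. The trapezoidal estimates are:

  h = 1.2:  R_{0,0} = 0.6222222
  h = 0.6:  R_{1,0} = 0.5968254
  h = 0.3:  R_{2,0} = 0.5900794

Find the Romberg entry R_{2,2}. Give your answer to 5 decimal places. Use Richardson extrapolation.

R_{1,1} = (4·0.5968254 − 0.6222222) / 3 = 0.5883598
R_{2,1} = (4·0.5900794 − 0.5968254) / 3 = 0.5878307
R_{2,2} = 0.5878307 + (0.5878307 − 0.5883598)/15 = 0.5877954

0.58780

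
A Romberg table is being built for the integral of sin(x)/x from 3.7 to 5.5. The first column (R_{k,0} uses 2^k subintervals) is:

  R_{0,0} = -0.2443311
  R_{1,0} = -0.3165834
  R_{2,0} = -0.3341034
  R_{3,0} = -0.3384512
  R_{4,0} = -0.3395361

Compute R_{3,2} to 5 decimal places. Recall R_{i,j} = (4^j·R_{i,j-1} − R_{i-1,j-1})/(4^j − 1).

Richardson extrapolation on the trapezoidal column (denominator 4−1=3):
R_{2,1} = -0.3341034 + (-0.3341034 − (-0.3165834))/3 = -0.3399434
R_{3,1} = (4·(-0.3384512) − (-0.3341034)) / 3 = -0.3399005
R_{3,2} = -0.3399005 + (-0.3399005 − (-0.3399434))/15 = -0.3398976

-0.33990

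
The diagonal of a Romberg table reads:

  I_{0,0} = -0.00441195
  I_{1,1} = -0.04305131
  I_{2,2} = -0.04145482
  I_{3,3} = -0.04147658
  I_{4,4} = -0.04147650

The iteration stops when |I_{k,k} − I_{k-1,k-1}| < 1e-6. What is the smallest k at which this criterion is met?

|I_{1,1} − I_{0,0}| = 0.03863936 ≥ 1e-6
|I_{2,2} − I_{1,1}| = 0.00159649 ≥ 1e-6
|I_{3,3} − I_{2,2}| = 0.00002176 ≥ 1e-6
|I_{4,4} − I_{3,3}| = 0.00000008 < 1e-6

k = 4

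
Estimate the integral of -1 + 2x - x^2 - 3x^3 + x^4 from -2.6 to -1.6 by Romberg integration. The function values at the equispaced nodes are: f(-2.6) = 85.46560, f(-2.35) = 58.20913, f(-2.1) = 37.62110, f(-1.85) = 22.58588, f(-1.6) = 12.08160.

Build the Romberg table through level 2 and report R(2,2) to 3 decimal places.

R(0,0) (trapezoid, 1 panel, h=1.0000): 48.77360
R(1,0) (trapezoid, 2 panels, h=0.5000): 43.19735
R(2,0) (trapezoid, 4 panels, h=0.2500): 41.79743
R(1,1) = 43.19735 + (43.19735 − 48.77360)/3 = 41.33860
R(2,1) = 41.79743 + (41.79743 − 43.19735)/3 = 41.33079
R(2,2) = 41.33079 + (41.33079 − 41.33860)/15 = 41.33027

41.330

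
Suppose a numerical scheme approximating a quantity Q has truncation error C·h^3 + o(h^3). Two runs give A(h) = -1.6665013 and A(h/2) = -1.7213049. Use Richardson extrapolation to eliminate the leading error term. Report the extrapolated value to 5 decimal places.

-1.72913

The leading error scales as h^3; refining by a factor of 2 reduces it by 2^3 = 8.
Extrapolated value = (8·A(h/2) − A(h)) / (8 − 1)
= (8·(-1.7213049) − (-1.6665013)) / 7
= -12.1039379 / 7 = -1.7291340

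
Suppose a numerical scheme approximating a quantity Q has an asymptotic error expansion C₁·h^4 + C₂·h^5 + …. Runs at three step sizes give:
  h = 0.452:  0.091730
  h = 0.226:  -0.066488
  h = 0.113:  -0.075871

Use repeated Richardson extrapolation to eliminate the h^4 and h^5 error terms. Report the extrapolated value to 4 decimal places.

-0.0765

First eliminate the h^4 term (factor 2^4 = 16):
  B₁ = (16·(-0.066488) − 0.091730)/15 = -0.077036
  B₂ = (16·(-0.075871) − (-0.066488))/15 = -0.076497
Then eliminate the h^5 term (factor 2^5 = 32):
  (32·(-0.076497) − (-0.077036))/31 = -0.076480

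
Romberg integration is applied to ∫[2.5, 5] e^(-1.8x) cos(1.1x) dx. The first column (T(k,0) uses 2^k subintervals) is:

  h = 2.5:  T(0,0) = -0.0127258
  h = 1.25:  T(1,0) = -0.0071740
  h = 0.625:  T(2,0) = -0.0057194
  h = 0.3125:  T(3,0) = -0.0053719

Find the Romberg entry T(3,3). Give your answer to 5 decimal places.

Richardson extrapolation on the trapezoidal column (denominator 4−1=3):
T(1,1) = (4·(-0.0071740) − (-0.0127258)) / 3 = -0.0053234
T(2,1) = -0.0057194 + (-0.0057194 − (-0.0071740))/3 = -0.0052345
T(3,1) = -0.0053719 + (-0.0053719 − (-0.0057194))/3 = -0.0052561
T(2,2) = (16·(-0.0052345) − (-0.0053234)) / 15 = -0.0052286
T(3,2) = (16·(-0.0052561) − (-0.0052345)) / 15 = -0.0052575
T(3,3) = -0.0052575 + (-0.0052575 − (-0.0052286))/63 = -0.0052580
(Column j=1 coincides with Simpson's rule on the same nodes.)

-0.00526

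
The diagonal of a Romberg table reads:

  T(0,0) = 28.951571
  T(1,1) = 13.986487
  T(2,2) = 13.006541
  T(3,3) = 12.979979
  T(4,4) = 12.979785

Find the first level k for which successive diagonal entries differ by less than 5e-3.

k = 4

|T(1,1) − T(0,0)| = 14.965084 ≥ 5e-3
|T(2,2) − T(1,1)| = 0.979946 ≥ 5e-3
|T(3,3) − T(2,2)| = 0.026562 ≥ 5e-3
|T(4,4) − T(3,3)| = 0.000194 < 5e-3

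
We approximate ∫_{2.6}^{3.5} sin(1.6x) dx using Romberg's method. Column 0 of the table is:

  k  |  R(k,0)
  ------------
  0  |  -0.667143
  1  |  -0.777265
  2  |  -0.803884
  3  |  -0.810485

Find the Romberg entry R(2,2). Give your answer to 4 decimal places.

-0.8127

R(1,1) = (4·(-0.777265) − (-0.667143)) / 3 = -0.813972
R(2,1) = -0.803884 + (-0.803884 − (-0.777265))/3 = -0.812757
R(2,2) = -0.812757 + (-0.812757 − (-0.813972))/15 = -0.812676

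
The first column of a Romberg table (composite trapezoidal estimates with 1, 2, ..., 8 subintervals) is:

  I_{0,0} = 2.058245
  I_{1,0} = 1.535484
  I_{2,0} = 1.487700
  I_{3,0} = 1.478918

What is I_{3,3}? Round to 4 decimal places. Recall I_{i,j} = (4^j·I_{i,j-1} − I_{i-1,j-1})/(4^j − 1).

1.4762

Richardson extrapolation on the trapezoidal column (denominator 4−1=3):
I_{1,1} = 1.535484 + (1.535484 − 2.058245)/3 = 1.361230
I_{2,1} = (4·1.487700 − 1.535484) / 3 = 1.471772
I_{3,1} = 1.478918 + (1.478918 − 1.487700)/3 = 1.475991
I_{2,2} = (16·1.471772 − 1.361230) / 15 = 1.479141
I_{3,2} = 1.475991 + (1.475991 − 1.471772)/15 = 1.476272
I_{3,3} = (64·1.476272 − 1.479141) / 63 = 1.476226
(Column j=1 coincides with Simpson's rule on the same nodes.)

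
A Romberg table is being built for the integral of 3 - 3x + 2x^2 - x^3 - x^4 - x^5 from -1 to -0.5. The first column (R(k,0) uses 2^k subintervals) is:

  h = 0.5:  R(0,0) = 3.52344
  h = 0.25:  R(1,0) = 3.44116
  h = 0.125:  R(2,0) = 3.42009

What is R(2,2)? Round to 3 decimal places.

3.413

R(1,1) = (4·3.44116 − 3.52344) / 3 = 3.41373
R(2,1) = 3.42009 + (3.42009 − 3.44116)/3 = 3.41307
R(2,2) = 3.41307 + (3.41307 − 3.41373)/15 = 3.41303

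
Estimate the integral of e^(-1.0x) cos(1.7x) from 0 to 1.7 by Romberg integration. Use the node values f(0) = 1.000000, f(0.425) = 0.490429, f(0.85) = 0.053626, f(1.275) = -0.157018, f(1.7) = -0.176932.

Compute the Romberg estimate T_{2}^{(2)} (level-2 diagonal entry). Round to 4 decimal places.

T_{0}^{(0)} (trapezoid, 1 panel, h=1.7000): 0.699608
T_{1}^{(0)} (trapezoid, 2 panels, h=0.8500): 0.395386
T_{2}^{(0)} (trapezoid, 4 panels, h=0.4250): 0.339393
T_{1}^{(1)} = 0.395386 + (0.395386 − 0.699608)/3 = 0.293979
T_{2}^{(1)} = 0.339393 + (0.339393 − 0.395386)/3 = 0.320729
T_{2}^{(2)} = 0.320729 + (0.320729 − 0.293979)/15 = 0.322512

0.3225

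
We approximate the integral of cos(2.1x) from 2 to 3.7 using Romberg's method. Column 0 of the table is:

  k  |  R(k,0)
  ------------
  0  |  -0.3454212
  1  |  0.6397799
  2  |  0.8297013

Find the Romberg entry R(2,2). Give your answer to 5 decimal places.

0.88800

R(1,1) = 0.6397799 + (0.6397799 − (-0.3454212))/3 = 0.9681803
R(2,1) = 0.8297013 + (0.8297013 − 0.6397799)/3 = 0.8930084
R(2,2) = 0.8930084 + (0.8930084 − 0.9681803)/15 = 0.8879969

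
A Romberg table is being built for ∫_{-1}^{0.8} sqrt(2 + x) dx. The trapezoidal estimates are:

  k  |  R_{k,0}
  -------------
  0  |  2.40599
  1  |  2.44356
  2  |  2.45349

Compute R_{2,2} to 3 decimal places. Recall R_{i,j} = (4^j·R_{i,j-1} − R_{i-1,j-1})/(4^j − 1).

2.457

Richardson extrapolation on the trapezoidal column (denominator 4−1=3):
R_{1,1} = (4·2.44356 − 2.40599) / 3 = 2.45608
R_{2,1} = (4·2.45349 − 2.44356) / 3 = 2.45680
R_{2,2} = (16·2.45680 − 2.45608) / 15 = 2.45685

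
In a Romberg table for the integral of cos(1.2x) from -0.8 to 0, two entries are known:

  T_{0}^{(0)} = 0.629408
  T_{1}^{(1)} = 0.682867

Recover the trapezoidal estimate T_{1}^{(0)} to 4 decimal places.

From T_{1}^{(1)} = (4·T_{1}^{(0)} − T_{0}^{(0)})/3, solve for T_{1}^{(0)}:
4·T_{1}^{(0)} = 3·0.682867 + 0.629408 = 2.678009
T_{1}^{(0)} = 0.669502

0.6695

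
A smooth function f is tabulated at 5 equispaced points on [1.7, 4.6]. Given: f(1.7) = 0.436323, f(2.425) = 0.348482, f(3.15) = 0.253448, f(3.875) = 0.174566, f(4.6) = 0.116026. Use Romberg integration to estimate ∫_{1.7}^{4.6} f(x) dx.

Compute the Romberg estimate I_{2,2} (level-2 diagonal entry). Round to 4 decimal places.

I_{0,0} (trapezoid, 1 panel, h=2.9000): 0.800906
I_{1,0} (trapezoid, 2 panels, h=1.4500): 0.767953
I_{2,0} (trapezoid, 4 panels, h=0.7250): 0.763186
I_{1,1} = 0.767953 + (0.767953 − 0.800906)/3 = 0.756969
I_{2,1} = 0.763186 + (0.763186 − 0.767953)/3 = 0.761597
I_{2,2} = 0.761597 + (0.761597 − 0.756969)/15 = 0.761906

0.7619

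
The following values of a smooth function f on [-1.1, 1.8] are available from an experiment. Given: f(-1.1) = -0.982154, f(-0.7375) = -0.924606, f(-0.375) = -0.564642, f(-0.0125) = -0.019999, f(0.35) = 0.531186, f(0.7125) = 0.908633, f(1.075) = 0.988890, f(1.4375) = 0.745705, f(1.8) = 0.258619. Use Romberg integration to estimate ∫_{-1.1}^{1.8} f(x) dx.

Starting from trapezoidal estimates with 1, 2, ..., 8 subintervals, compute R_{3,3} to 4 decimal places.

0.4862

R_{0,0} (trapezoid, 1 panel, h=2.9000): -1.049126
R_{1,0} (trapezoid, 2 panels, h=1.4500): 0.245657
R_{2,0} (trapezoid, 4 panels, h=0.7250): 0.430408
R_{3,0} (trapezoid, 8 panels, h=0.3625): 0.472482
R_{1,1} = 0.245657 + (0.245657 − (-1.049126))/3 = 0.677251
R_{2,1} = 0.430408 + (0.430408 − 0.245657)/3 = 0.491992
R_{3,1} = 0.472482 + (0.472482 − 0.430408)/3 = 0.486507
R_{2,2} = 0.491992 + (0.491992 − 0.677251)/15 = 0.479641
R_{3,2} = 0.486507 + (0.486507 − 0.491992)/15 = 0.486141
R_{3,3} = 0.486141 + (0.486141 − 0.479641)/63 = 0.486244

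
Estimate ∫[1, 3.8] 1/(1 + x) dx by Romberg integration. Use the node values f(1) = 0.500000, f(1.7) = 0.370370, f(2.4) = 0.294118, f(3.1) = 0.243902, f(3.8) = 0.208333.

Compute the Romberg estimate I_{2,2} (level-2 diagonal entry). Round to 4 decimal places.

0.8756

I_{0,0} (trapezoid, 1 panel, h=2.8000): 0.991666
I_{1,0} (trapezoid, 2 panels, h=1.4000): 0.907598
I_{2,0} (trapezoid, 4 panels, h=0.7000): 0.883790
I_{1,1} = 0.907598 + (0.907598 − 0.991666)/3 = 0.879575
I_{2,1} = 0.883790 + (0.883790 − 0.907598)/3 = 0.875854
I_{2,2} = 0.875854 + (0.875854 − 0.879575)/15 = 0.875606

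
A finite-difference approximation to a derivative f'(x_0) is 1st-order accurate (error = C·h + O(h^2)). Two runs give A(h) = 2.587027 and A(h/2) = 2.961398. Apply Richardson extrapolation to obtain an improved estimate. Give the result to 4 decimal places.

3.3358

The leading error scales as h; refining by a factor of 2 reduces it by 2^1 = 2.
Extrapolated value = (2·A(h/2) − A(h)) / (2 − 1)
= (2·2.961398 − 2.587027) / 1
= 3.335769 / 1 = 3.335769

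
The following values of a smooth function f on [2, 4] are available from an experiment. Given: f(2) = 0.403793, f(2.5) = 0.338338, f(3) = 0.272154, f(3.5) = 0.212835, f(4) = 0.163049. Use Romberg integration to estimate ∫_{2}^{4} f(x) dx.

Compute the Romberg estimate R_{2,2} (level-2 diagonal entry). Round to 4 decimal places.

R_{0,0} (trapezoid, 1 panel, h=2.0000): 0.566842
R_{1,0} (trapezoid, 2 panels, h=1.0000): 0.555575
R_{2,0} (trapezoid, 4 panels, h=0.5000): 0.553374
R_{1,1} = 0.555575 + (0.555575 − 0.566842)/3 = 0.551819
R_{2,1} = 0.553374 + (0.553374 − 0.555575)/3 = 0.552640
R_{2,2} = 0.552640 + (0.552640 − 0.551819)/15 = 0.552695

0.5527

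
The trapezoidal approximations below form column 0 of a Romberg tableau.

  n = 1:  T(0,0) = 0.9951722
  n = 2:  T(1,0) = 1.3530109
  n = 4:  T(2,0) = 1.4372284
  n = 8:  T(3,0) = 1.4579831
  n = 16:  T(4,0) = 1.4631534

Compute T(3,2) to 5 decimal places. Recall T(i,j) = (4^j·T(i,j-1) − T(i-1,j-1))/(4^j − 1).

Richardson extrapolation on the trapezoidal column (denominator 4−1=3):
T(2,1) = 1.4372284 + (1.4372284 − 1.3530109)/3 = 1.4653009
T(3,1) = (4·1.4579831 − 1.4372284) / 3 = 1.4649013
T(3,2) = (16·1.4649013 − 1.4653009) / 15 = 1.4648747
(Column j=1 coincides with Simpson's rule on the same nodes.)

1.46487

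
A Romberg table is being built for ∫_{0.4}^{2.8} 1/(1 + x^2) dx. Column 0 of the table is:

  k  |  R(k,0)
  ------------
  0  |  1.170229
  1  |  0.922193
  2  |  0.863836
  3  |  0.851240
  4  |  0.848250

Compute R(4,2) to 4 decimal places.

Richardson extrapolation on the trapezoidal column (denominator 4−1=3):
R(3,1) = 0.851240 + (0.851240 − 0.863836)/3 = 0.847041
R(4,1) = (4·0.848250 − 0.851240) / 3 = 0.847253
R(4,2) = 0.847253 + (0.847253 − 0.847041)/15 = 0.847267

0.8473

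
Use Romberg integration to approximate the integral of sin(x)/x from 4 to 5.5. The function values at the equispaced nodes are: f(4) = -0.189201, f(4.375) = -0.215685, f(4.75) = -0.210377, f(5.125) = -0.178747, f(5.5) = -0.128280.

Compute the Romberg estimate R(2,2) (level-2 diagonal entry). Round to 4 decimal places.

-0.2895

R(0,0) (trapezoid, 1 panel, h=1.5000): -0.238111
R(1,0) (trapezoid, 2 panels, h=0.7500): -0.276838
R(2,0) (trapezoid, 4 panels, h=0.3750): -0.286331
R(1,1) = -0.276838 + (-0.276838 − (-0.238111))/3 = -0.289747
R(2,1) = -0.286331 + (-0.286331 − (-0.276838))/3 = -0.289495
R(2,2) = -0.289495 + (-0.289495 − (-0.289747))/15 = -0.289478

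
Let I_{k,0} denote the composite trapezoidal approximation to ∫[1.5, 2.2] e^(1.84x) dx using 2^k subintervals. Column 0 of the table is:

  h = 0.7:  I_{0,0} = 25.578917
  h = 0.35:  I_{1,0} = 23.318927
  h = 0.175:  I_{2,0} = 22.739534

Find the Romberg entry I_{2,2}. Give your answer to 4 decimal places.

Richardson extrapolation on the trapezoidal column (denominator 4−1=3):
I_{1,1} = 23.318927 + (23.318927 − 25.578917)/3 = 22.565597
I_{2,1} = 22.739534 + (22.739534 − 23.318927)/3 = 22.546403
I_{2,2} = 22.546403 + (22.546403 − 22.565597)/15 = 22.545123

22.5451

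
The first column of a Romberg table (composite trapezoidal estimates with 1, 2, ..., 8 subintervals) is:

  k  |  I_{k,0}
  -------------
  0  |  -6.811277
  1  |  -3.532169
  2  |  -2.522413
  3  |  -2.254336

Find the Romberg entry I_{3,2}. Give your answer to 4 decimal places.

-2.1636

I_{2,1} = (4·(-2.522413) − (-3.532169)) / 3 = -2.185828
I_{3,1} = -2.254336 + (-2.254336 − (-2.522413))/3 = -2.164977
I_{3,2} = -2.164977 + (-2.164977 − (-2.185828))/15 = -2.163587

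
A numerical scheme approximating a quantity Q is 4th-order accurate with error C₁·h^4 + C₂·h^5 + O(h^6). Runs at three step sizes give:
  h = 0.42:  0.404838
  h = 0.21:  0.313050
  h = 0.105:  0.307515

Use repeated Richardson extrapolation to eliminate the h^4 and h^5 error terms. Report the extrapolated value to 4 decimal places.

0.3072

First eliminate the h^4 term (factor 2^4 = 16):
  B₁ = (16·0.313050 − 0.404838)/15 = 0.306931
  B₂ = (16·0.307515 − 0.313050)/15 = 0.307146
Then eliminate the h^5 term (factor 2^5 = 32):
  (32·0.307146 − 0.306931)/31 = 0.307153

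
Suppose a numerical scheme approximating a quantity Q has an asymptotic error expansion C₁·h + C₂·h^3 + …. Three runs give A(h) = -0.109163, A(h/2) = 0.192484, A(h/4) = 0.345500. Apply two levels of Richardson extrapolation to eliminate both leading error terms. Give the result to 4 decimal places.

First eliminate the h term (factor 2^1 = 2):
  B₁ = (2·0.192484 − (-0.109163))/1 = 0.494131
  B₂ = (2·0.345500 − 0.192484)/1 = 0.498516
Then eliminate the h^3 term (factor 2^3 = 8):
  (8·0.498516 − 0.494131)/7 = 0.499142

0.4991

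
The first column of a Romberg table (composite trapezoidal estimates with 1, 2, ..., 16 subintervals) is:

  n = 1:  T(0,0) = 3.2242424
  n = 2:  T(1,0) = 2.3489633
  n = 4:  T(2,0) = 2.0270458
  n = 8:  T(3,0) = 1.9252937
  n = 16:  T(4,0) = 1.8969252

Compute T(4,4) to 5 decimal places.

Richardson extrapolation on the trapezoidal column (denominator 4−1=3):
T(1,1) = 2.3489633 + (2.3489633 − 3.2242424)/3 = 2.0572036
T(2,1) = (4·2.0270458 − 2.3489633) / 3 = 1.9197400
T(3,1) = 1.9252937 + (1.9252937 − 2.0270458)/3 = 1.8913763
T(4,1) = 1.8969252 + (1.8969252 − 1.9252937)/3 = 1.8874690
T(2,2) = (16·1.9197400 − 2.0572036) / 15 = 1.9105758
T(3,2) = 1.8913763 + (1.8913763 − 1.9197400)/15 = 1.8894854
T(4,2) = 1.8874690 + (1.8874690 − 1.8913763)/15 = 1.8872085
T(3,3) = (64·1.8894854 − 1.9105758) / 63 = 1.8891506
T(4,3) = 1.8872085 + (1.8872085 − 1.8894854)/63 = 1.8871724
T(4,4) = 1.8871724 + (1.8871724 − 1.8891506)/255 = 1.8871646

1.88716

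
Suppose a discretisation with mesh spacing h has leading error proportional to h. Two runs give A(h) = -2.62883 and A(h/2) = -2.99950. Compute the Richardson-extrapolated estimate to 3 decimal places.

-3.370

Extrapolated value = (2·A(h/2) − A(h)) / (2 − 1)
= (2·(-2.99950) − (-2.62883)) / 1
= -3.37017 / 1 = -3.37017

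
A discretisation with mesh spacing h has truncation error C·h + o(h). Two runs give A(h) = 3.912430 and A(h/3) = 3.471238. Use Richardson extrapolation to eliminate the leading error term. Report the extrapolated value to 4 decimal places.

Extrapolated value = (3·A(h/3) − A(h)) / (3 − 1)
= (3·3.471238 − 3.912430) / 2
= 6.501284 / 2 = 3.250642

3.2506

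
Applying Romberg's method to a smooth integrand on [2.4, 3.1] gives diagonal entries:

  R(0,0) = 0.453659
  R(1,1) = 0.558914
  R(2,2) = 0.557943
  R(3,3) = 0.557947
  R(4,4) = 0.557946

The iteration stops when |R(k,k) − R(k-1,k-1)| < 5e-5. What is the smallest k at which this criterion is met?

k = 3

|R(1,1) − R(0,0)| = 0.105255 ≥ 5e-5
|R(2,2) − R(1,1)| = 0.000971 ≥ 5e-5
|R(3,3) − R(2,2)| = 0.000004 < 5e-5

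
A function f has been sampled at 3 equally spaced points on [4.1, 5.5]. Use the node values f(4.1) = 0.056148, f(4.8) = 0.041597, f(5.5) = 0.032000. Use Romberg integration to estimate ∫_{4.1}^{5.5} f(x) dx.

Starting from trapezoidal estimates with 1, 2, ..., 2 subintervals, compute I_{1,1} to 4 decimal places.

0.0594

I_{0,0} (trapezoid, 1 panel, h=1.4000): 0.061704
I_{1,0} (trapezoid, 2 panels, h=0.7000): 0.059970
I_{1,1} = 0.059970 + (0.059970 − 0.061704)/3 = 0.059392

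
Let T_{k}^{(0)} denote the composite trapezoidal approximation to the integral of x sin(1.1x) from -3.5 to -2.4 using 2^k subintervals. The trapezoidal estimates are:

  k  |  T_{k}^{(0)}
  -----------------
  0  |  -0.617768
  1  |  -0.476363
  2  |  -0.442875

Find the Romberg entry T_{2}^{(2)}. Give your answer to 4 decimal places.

Richardson extrapolation on the trapezoidal column (denominator 4−1=3):
T_{1}^{(1)} = (4·(-0.476363) − (-0.617768)) / 3 = -0.429228
T_{2}^{(1)} = (4·(-0.442875) − (-0.476363)) / 3 = -0.431712
T_{2}^{(2)} = -0.431712 + (-0.431712 − (-0.429228))/15 = -0.431878

-0.4319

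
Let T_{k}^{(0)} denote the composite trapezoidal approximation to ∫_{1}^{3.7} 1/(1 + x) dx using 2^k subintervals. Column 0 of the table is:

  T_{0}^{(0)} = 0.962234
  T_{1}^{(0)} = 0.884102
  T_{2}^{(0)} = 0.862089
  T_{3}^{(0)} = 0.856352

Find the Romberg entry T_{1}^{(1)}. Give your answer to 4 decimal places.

Richardson extrapolation on the trapezoidal column (denominator 4−1=3):
T_{1}^{(1)} = (4·0.884102 − 0.962234) / 3 = 0.858058

0.8581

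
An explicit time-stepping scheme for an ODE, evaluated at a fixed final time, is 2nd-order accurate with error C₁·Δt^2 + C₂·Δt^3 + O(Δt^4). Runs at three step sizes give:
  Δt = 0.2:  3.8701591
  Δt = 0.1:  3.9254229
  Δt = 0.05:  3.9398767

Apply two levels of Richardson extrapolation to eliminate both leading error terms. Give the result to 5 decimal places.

3.94482

First eliminate the Δt^2 term (factor 2^2 = 4):
  B₁ = (4·3.9254229 − 3.8701591)/3 = 3.9438442
  B₂ = (4·3.9398767 − 3.9254229)/3 = 3.9446946
Then eliminate the Δt^3 term (factor 2^3 = 8):
  (8·3.9446946 − 3.9438442)/7 = 3.9448161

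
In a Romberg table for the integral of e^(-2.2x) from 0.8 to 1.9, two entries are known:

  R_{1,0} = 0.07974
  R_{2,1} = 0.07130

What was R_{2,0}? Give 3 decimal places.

0.073

From R_{2,1} = (4·R_{2,0} − R_{1,0})/3, solve for R_{2,0}:
4·R_{2,0} = 3·0.07130 + 0.07974 = 0.29364
R_{2,0} = 0.07341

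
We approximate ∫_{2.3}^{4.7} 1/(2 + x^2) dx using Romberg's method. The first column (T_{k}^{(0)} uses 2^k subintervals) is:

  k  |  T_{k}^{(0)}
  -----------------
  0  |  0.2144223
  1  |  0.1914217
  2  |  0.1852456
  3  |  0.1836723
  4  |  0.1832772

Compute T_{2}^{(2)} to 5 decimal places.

0.18315

T_{1}^{(1)} = 0.1914217 + (0.1914217 − 0.2144223)/3 = 0.1837548
T_{2}^{(1)} = 0.1852456 + (0.1852456 − 0.1914217)/3 = 0.1831869
T_{2}^{(2)} = 0.1831869 + (0.1831869 − 0.1837548)/15 = 0.1831490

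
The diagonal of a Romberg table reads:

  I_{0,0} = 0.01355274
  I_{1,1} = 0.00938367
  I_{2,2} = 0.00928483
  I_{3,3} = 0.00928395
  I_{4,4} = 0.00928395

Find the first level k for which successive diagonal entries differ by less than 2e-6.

k = 3

|I_{1,1} − I_{0,0}| = 0.00416907 ≥ 2e-6
|I_{2,2} − I_{1,1}| = 0.00009884 ≥ 2e-6
|I_{3,3} − I_{2,2}| = 0.00000088 < 2e-6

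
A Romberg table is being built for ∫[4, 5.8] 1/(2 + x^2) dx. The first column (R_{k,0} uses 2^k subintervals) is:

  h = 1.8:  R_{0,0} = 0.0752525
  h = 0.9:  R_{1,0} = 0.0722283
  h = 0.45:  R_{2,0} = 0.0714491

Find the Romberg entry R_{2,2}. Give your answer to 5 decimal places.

0.07119

R_{1,1} = (4·0.0722283 − 0.0752525) / 3 = 0.0712202
R_{2,1} = (4·0.0714491 − 0.0722283) / 3 = 0.0711894
R_{2,2} = (16·0.0711894 − 0.0712202) / 15 = 0.0711873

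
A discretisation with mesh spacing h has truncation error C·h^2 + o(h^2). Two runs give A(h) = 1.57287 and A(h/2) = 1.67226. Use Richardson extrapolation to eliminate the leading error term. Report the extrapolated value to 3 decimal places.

Extrapolated value = (4·A(h/2) − A(h)) / (4 − 1)
= (4·1.67226 − 1.57287) / 3
= 5.11617 / 3 = 1.70539

1.705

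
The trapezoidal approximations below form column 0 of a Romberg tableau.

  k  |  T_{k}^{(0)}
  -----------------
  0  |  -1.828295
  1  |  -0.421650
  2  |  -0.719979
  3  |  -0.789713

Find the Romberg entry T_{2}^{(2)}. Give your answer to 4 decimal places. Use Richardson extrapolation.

-0.8772

Richardson extrapolation on the trapezoidal column (denominator 4−1=3):
T_{1}^{(1)} = -0.421650 + (-0.421650 − (-1.828295))/3 = 0.047232
T_{2}^{(1)} = -0.719979 + (-0.719979 − (-0.421650))/3 = -0.819422
T_{2}^{(2)} = (16·(-0.819422) − 0.047232) / 15 = -0.877199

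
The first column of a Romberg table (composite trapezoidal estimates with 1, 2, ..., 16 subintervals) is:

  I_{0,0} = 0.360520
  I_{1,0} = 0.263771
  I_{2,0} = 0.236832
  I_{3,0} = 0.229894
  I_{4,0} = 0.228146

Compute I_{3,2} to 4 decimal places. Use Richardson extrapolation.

I_{2,1} = (4·0.236832 − 0.263771) / 3 = 0.227852
I_{3,1} = 0.229894 + (0.229894 − 0.236832)/3 = 0.227581
I_{3,2} = 0.227581 + (0.227581 − 0.227852)/15 = 0.227563

0.2276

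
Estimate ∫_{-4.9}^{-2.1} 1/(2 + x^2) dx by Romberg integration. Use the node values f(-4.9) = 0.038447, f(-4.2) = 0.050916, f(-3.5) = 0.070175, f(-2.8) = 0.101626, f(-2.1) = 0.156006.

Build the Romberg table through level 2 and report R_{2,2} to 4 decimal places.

R_{0,0} (trapezoid, 1 panel, h=2.8000): 0.272234
R_{1,0} (trapezoid, 2 panels, h=1.4000): 0.234362
R_{2,0} (trapezoid, 4 panels, h=0.7000): 0.223960
R_{1,1} = 0.234362 + (0.234362 − 0.272234)/3 = 0.221738
R_{2,1} = 0.223960 + (0.223960 − 0.234362)/3 = 0.220493
R_{2,2} = 0.220493 + (0.220493 − 0.221738)/15 = 0.220410

0.2204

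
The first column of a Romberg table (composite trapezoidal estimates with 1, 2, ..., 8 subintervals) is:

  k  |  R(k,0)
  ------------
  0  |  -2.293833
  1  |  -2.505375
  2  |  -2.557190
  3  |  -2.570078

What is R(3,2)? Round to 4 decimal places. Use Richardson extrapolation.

-2.5744

Richardson extrapolation on the trapezoidal column (denominator 4−1=3):
R(2,1) = (4·(-2.557190) − (-2.505375)) / 3 = -2.574462
R(3,1) = -2.570078 + (-2.570078 − (-2.557190))/3 = -2.574374
R(3,2) = -2.574374 + (-2.574374 − (-2.574462))/15 = -2.574368
(Column j=1 coincides with Simpson's rule on the same nodes.)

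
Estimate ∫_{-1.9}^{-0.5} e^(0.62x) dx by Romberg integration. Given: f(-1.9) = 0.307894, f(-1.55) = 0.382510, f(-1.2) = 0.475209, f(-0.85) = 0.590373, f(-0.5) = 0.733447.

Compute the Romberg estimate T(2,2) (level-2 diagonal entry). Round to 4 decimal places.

0.6864

T(0,0) (trapezoid, 1 panel, h=1.4000): 0.728939
T(1,0) (trapezoid, 2 panels, h=0.7000): 0.697116
T(2,0) (trapezoid, 4 panels, h=0.3500): 0.689067
T(1,1) = 0.697116 + (0.697116 − 0.728939)/3 = 0.686508
T(2,1) = 0.689067 + (0.689067 − 0.697116)/3 = 0.686384
T(2,2) = 0.686384 + (0.686384 − 0.686508)/15 = 0.686376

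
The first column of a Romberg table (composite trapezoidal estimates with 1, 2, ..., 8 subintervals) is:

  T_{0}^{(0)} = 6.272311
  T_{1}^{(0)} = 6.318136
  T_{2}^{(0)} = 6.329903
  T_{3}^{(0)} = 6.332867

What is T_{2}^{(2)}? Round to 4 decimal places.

6.3339

Richardson extrapolation on the trapezoidal column (denominator 4−1=3):
T_{1}^{(1)} = 6.318136 + (6.318136 − 6.272311)/3 = 6.333411
T_{2}^{(1)} = 6.329903 + (6.329903 − 6.318136)/3 = 6.333825
T_{2}^{(2)} = (16·6.333825 − 6.333411) / 15 = 6.333853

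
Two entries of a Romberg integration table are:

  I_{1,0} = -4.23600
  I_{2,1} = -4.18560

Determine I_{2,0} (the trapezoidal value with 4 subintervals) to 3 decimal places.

-4.198

From I_{2,1} = (4·I_{2,0} − I_{1,0})/3, solve for I_{2,0}:
4·I_{2,0} = 3·(-4.18560) + (-4.23600) = -16.79280
I_{2,0} = -4.19820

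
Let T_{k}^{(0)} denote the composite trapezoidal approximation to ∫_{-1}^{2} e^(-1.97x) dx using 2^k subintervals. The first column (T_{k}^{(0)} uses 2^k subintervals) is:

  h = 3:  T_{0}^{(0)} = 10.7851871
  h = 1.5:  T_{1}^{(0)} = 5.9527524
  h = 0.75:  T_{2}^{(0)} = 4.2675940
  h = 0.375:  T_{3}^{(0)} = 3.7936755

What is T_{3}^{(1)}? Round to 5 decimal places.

3.63570

T_{3}^{(1)} = (4·3.7936755 − 4.2675940) / 3 = 3.6357027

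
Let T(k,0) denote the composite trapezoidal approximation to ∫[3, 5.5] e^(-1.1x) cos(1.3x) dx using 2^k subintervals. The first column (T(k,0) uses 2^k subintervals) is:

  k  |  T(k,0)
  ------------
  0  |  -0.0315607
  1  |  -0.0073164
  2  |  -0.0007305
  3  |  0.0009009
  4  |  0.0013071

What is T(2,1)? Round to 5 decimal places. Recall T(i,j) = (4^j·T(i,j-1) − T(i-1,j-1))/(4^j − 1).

Richardson extrapolation on the trapezoidal column (denominator 4−1=3):
T(2,1) = (4·(-0.0007305) − (-0.0073164)) / 3 = 0.0014648

0.00146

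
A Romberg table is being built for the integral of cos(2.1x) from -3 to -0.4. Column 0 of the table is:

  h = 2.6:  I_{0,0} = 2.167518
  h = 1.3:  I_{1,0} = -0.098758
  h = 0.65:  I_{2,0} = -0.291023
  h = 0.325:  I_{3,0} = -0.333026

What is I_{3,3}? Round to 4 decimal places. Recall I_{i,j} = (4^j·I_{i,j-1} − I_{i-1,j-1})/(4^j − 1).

I_{1,1} = (4·(-0.098758) − 2.167518) / 3 = -0.854183
I_{2,1} = -0.291023 + (-0.291023 − (-0.098758))/3 = -0.355111
I_{3,1} = (4·(-0.333026) − (-0.291023)) / 3 = -0.347027
I_{2,2} = (16·(-0.355111) − (-0.854183)) / 15 = -0.321840
I_{3,2} = (16·(-0.347027) − (-0.355111)) / 15 = -0.346488
I_{3,3} = -0.346488 + (-0.346488 − (-0.321840))/63 = -0.346879

-0.3469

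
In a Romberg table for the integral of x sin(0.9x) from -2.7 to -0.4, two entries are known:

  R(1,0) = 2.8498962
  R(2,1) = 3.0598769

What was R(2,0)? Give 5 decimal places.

From R(2,1) = (4·R(2,0) − R(1,0))/3, solve for R(2,0):
4·R(2,0) = 3·3.0598769 + 2.8498962 = 12.0295269
R(2,0) = 3.0073817

3.00738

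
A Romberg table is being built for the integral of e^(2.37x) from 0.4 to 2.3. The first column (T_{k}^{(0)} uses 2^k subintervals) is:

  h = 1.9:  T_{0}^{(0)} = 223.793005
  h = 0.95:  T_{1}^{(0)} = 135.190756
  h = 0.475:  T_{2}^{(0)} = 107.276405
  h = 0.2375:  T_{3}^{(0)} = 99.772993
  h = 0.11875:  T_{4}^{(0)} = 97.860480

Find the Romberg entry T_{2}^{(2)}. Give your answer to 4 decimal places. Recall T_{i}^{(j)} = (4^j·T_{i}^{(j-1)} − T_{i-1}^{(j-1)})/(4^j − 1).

Richardson extrapolation on the trapezoidal column (denominator 4−1=3):
T_{1}^{(1)} = 135.190756 + (135.190756 − 223.793005)/3 = 105.656673
T_{2}^{(1)} = 107.276405 + (107.276405 − 135.190756)/3 = 97.971621
T_{2}^{(2)} = (16·97.971621 − 105.656673) / 15 = 97.459284
(Column j=1 coincides with Simpson's rule on the same nodes.)

97.4593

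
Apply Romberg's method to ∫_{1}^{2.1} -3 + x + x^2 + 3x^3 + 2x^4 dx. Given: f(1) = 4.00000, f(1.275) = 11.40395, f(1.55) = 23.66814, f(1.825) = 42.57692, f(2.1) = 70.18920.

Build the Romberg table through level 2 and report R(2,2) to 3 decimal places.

R(0,0) (trapezoid, 1 panel, h=1.1000): 40.80406
R(1,0) (trapezoid, 2 panels, h=0.5500): 33.41951
R(2,0) (trapezoid, 4 panels, h=0.2750): 31.55449
R(1,1) = 33.41951 + (33.41951 − 40.80406)/3 = 30.95799
R(2,1) = 31.55449 + (31.55449 − 33.41951)/3 = 30.93282
R(2,2) = 30.93282 + (30.93282 − 30.95799)/15 = 30.93114

30.931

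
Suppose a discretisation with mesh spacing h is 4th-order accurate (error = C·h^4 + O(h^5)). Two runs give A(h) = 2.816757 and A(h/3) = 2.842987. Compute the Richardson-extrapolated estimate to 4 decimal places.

The leading error scales as h^4; refining by a factor of 3 reduces it by 3^4 = 81.
Extrapolated value = (81·A(h/3) − A(h)) / (81 − 1)
= (81·2.842987 − 2.816757) / 80
= 227.465190 / 80 = 2.843315

2.8433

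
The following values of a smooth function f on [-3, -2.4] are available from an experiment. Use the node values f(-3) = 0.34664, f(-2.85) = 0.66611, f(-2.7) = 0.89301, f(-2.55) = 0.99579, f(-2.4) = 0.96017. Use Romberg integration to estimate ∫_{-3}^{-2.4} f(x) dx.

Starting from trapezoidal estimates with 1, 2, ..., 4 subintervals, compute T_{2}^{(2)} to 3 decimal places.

T_{0}^{(0)} (trapezoid, 1 panel, h=0.6000): 0.39204
T_{1}^{(0)} (trapezoid, 2 panels, h=0.3000): 0.46392
T_{2}^{(0)} (trapezoid, 4 panels, h=0.1500): 0.48125
T_{1}^{(1)} = 0.46392 + (0.46392 − 0.39204)/3 = 0.48788
T_{2}^{(1)} = 0.48125 + (0.48125 − 0.46392)/3 = 0.48703
T_{2}^{(2)} = 0.48703 + (0.48703 − 0.48788)/15 = 0.48697

0.487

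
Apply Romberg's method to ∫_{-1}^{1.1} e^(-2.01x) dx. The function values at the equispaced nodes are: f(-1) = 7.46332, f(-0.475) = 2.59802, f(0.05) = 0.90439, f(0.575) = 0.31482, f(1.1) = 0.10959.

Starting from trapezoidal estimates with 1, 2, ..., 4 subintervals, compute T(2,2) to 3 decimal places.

T(0,0) (trapezoid, 1 panel, h=2.1000): 7.95156
T(1,0) (trapezoid, 2 panels, h=1.0500): 4.92539
T(2,0) (trapezoid, 4 panels, h=0.5250): 3.99193
T(1,1) = 4.92539 + (4.92539 − 7.95156)/3 = 3.91667
T(2,1) = 3.99193 + (3.99193 − 4.92539)/3 = 3.68078
T(2,2) = 3.68078 + (3.68078 − 3.91667)/15 = 3.66505

3.665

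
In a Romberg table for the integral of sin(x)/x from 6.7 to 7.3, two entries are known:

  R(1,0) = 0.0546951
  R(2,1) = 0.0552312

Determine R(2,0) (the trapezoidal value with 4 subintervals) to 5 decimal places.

0.05510

From R(2,1) = (4·R(2,0) − R(1,0))/3, solve for R(2,0):
4·R(2,0) = 3·0.0552312 + 0.0546951 = 0.2203887
R(2,0) = 0.0550972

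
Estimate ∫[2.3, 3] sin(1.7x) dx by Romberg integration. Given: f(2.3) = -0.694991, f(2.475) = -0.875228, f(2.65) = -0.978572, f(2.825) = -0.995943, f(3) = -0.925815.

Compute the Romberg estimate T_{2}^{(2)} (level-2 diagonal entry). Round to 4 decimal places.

T_{0}^{(0)} (trapezoid, 1 panel, h=0.7000): -0.567282
T_{1}^{(0)} (trapezoid, 2 panels, h=0.3500): -0.626141
T_{2}^{(0)} (trapezoid, 4 panels, h=0.1750): -0.640526
T_{1}^{(1)} = -0.626141 + (-0.626141 − (-0.567282))/3 = -0.645761
T_{2}^{(1)} = -0.640526 + (-0.640526 − (-0.626141))/3 = -0.645321
T_{2}^{(2)} = -0.645321 + (-0.645321 − (-0.645761))/15 = -0.645292

-0.6453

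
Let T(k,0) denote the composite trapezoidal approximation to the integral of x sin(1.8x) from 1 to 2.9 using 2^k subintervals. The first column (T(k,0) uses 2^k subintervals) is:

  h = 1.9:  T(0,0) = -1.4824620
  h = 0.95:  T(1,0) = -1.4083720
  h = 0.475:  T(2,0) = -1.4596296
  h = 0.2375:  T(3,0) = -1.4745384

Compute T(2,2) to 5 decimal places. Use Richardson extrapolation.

-1.48292

Richardson extrapolation on the trapezoidal column (denominator 4−1=3):
T(1,1) = -1.4083720 + (-1.4083720 − (-1.4824620))/3 = -1.3836753
T(2,1) = (4·(-1.4596296) − (-1.4083720)) / 3 = -1.4767155
T(2,2) = -1.4767155 + (-1.4767155 − (-1.3836753))/15 = -1.4829182
(Column j=1 coincides with Simpson's rule on the same nodes.)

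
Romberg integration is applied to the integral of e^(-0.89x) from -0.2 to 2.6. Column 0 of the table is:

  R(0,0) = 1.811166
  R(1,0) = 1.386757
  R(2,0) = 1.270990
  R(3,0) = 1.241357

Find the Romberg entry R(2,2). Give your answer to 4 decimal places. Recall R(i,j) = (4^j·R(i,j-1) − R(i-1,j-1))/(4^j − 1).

1.2315

Richardson extrapolation on the trapezoidal column (denominator 4−1=3):
R(1,1) = (4·1.386757 − 1.811166) / 3 = 1.245287
R(2,1) = 1.270990 + (1.270990 − 1.386757)/3 = 1.232401
R(2,2) = 1.232401 + (1.232401 − 1.245287)/15 = 1.231542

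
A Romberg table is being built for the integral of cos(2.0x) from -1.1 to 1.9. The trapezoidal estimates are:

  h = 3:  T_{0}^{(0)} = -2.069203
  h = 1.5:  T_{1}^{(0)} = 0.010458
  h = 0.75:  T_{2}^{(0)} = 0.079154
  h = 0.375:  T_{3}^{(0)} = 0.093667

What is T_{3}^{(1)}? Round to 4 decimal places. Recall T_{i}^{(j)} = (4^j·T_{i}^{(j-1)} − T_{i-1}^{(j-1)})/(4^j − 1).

Richardson extrapolation on the trapezoidal column (denominator 4−1=3):
T_{3}^{(1)} = (4·0.093667 − 0.079154) / 3 = 0.098505
(Column j=1 coincides with Simpson's rule on the same nodes.)

0.0985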